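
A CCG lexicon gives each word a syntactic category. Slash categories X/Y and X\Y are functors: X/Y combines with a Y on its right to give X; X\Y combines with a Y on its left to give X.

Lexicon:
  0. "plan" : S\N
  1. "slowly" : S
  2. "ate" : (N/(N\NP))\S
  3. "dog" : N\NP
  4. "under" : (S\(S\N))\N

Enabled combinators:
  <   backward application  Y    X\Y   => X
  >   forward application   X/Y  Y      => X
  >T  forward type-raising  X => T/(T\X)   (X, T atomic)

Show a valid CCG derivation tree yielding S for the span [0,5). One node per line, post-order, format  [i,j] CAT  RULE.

[0,1] S\N  lex  "plan"
[1,2] S  lex  "slowly"
[2,3] (N/(N\NP))\S  lex  "ate"
[1,3] N/(N\NP)  <  k=2
[3,4] N\NP  lex  "dog"
[1,4] N  >  k=3
[4,5] (S\(S\N))\N  lex  "under"
[1,5] S\(S\N)  <  k=4
[0,5] S  <  k=1

[0,5] S   <
  [0,1] "plan" : S\N
  [1,5] S\(S\N)   <
    [1,4] N   >
      [1,3] N/(N\NP)   <
        [1,2] "slowly" : S
        [2,3] "ate" : (N/(N\NP))\S
      [3,4] "dog" : N\NP
    [4,5] "under" : (S\(S\N))\N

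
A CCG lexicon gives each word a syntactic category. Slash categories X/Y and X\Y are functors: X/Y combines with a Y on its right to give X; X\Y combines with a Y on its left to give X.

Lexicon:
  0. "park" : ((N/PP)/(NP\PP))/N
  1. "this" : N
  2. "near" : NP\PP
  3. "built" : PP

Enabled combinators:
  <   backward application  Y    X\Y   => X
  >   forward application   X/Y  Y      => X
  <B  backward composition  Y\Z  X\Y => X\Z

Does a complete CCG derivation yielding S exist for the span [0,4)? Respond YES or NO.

((N/PP)/(NP\PP))/N N NP\PP PP
CKY chart[0,4] = {N}; S ∉ chart

NO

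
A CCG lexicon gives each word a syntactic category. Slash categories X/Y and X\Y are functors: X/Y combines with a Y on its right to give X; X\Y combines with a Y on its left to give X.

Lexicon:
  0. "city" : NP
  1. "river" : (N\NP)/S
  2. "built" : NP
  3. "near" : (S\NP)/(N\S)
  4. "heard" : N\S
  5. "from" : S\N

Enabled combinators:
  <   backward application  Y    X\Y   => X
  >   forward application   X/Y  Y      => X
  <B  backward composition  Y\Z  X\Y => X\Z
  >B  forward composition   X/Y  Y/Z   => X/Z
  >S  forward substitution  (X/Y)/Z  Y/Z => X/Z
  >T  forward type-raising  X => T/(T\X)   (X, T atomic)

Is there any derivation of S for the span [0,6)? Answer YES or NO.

[0,6] S   <
  [0,1] "city" : NP
  [1,6] S\NP   <B
    [1,5] N\NP   >
      [1,2] "river" : (N\NP)/S
      [2,5] S   >
        [2,3] S/(S\NP)   >T
          [2,3] "built" : NP
        [3,5] S\NP   >
          [3,4] "near" : (S\NP)/(N\S)
          [4,5] "heard" : N\S
    [5,6] "from" : S\N

YES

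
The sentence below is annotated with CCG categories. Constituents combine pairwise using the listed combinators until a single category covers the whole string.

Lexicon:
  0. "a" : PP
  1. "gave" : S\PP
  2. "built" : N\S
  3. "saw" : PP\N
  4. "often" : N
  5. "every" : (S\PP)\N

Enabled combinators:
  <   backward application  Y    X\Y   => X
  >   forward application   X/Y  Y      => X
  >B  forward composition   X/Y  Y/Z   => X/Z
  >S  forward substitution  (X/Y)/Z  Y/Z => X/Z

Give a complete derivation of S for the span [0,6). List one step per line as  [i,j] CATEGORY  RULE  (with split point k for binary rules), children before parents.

[0,1] PP  lex  "a"
[1,2] S\PP  lex  "gave"
[0,2] S  <  k=1
[2,3] N\S  lex  "built"
[0,3] N  <  k=2
[3,4] PP\N  lex  "saw"
[0,4] PP  <  k=3
[4,5] N  lex  "often"
[5,6] (S\PP)\N  lex  "every"
[4,6] S\PP  <  k=5
[0,6] S  <  k=4

[0,6] S   <
  [0,4] PP   <
    [0,3] N   <
      [0,2] S   <
        [0,1] "a" : PP
        [1,2] "gave" : S\PP
      [2,3] "built" : N\S
    [3,4] "saw" : PP\N
  [4,6] S\PP   <
    [4,5] "often" : N
    [5,6] "every" : (S\PP)\N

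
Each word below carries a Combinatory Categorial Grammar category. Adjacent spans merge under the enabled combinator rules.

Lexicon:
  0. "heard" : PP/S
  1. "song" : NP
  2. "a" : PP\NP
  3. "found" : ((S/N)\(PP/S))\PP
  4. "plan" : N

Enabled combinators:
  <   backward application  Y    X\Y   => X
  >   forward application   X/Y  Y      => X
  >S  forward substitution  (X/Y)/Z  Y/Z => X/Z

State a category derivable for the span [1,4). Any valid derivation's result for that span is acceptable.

[0,5] S   >
  [0,4] S/N   <
    [0,1] "heard" : PP/S
    [1,4] (S/N)\(PP/S)   <
      [1,3] PP   <
        [1,2] "song" : NP
        [2,3] "a" : PP\NP
      [3,4] "found" : ((S/N)\(PP/S))\PP
  [4,5] "plan" : N

(S/N)\(PP/S)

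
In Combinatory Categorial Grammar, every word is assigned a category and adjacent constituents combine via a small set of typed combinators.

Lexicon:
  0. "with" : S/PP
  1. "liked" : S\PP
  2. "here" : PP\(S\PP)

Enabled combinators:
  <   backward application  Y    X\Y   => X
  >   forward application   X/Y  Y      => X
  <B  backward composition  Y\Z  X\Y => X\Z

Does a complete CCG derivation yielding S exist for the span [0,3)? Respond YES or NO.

YES

[0,3] S   >
  [0,1] "with" : S/PP
  [1,3] PP   <
    [1,2] "liked" : S\PP
    [2,3] "here" : PP\(S\PP)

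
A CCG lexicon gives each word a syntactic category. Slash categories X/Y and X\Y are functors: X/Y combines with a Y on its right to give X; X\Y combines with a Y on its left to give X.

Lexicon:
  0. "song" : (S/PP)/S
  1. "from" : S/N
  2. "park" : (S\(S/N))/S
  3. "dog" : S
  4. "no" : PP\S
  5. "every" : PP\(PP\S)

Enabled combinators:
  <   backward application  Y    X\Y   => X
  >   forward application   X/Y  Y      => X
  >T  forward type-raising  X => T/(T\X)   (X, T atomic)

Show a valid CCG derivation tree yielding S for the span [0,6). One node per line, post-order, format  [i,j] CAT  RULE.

[0,6] S   >
  [0,4] S/PP   >
    [0,1] "song" : (S/PP)/S
    [1,4] S   <
      [1,2] "from" : S/N
      [2,4] S\(S/N)   >
        [2,3] "park" : (S\(S/N))/S
        [3,4] "dog" : S
  [4,6] PP   <
    [4,5] "no" : PP\S
    [5,6] "every" : PP\(PP\S)

[0,1] (S/PP)/S  lex  "song"
[1,2] S/N  lex  "from"
[2,3] (S\(S/N))/S  lex  "park"
[3,4] S  lex  "dog"
[2,4] S\(S/N)  >  k=3
[1,4] S  <  k=2
[0,4] S/PP  >  k=1
[4,5] PP\S  lex  "no"
[5,6] PP\(PP\S)  lex  "every"
[4,6] PP  <  k=5
[0,6] S  >  k=4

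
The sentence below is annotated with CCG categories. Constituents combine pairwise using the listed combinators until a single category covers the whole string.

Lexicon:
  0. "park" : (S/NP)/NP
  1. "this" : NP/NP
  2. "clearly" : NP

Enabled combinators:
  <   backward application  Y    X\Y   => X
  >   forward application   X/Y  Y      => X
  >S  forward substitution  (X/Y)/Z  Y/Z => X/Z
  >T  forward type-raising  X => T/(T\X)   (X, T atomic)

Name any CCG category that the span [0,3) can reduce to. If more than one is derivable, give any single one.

[0,3] S   >
  [0,2] S/NP   >S
    [0,1] "park" : (S/NP)/NP
    [1,2] "this" : NP/NP
  [2,3] "clearly" : NP

S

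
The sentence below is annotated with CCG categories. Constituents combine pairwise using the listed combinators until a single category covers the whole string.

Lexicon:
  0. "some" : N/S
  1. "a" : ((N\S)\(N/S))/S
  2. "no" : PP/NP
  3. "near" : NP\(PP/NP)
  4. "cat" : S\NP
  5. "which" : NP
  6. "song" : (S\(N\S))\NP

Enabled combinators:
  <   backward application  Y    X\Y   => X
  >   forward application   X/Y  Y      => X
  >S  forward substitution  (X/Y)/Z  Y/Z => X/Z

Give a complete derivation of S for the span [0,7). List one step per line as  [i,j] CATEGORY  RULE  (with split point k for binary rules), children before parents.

[0,7] S   <
  [0,5] N\S   <
    [0,1] "some" : N/S
    [1,5] (N\S)\(N/S)   >
      [1,2] "a" : ((N\S)\(N/S))/S
      [2,5] S   <
        [2,4] NP   <
          [2,3] "no" : PP/NP
          [3,4] "near" : NP\(PP/NP)
        [4,5] "cat" : S\NP
  [5,7] S\(N\S)   <
    [5,6] "which" : NP
    [6,7] "song" : (S\(N\S))\NP

[0,1] N/S  lex  "some"
[1,2] ((N\S)\(N/S))/S  lex  "a"
[2,3] PP/NP  lex  "no"
[3,4] NP\(PP/NP)  lex  "near"
[2,4] NP  <  k=3
[4,5] S\NP  lex  "cat"
[2,5] S  <  k=4
[1,5] (N\S)\(N/S)  >  k=2
[0,5] N\S  <  k=1
[5,6] NP  lex  "which"
[6,7] (S\(N\S))\NP  lex  "song"
[5,7] S\(N\S)  <  k=6
[0,7] S  <  k=5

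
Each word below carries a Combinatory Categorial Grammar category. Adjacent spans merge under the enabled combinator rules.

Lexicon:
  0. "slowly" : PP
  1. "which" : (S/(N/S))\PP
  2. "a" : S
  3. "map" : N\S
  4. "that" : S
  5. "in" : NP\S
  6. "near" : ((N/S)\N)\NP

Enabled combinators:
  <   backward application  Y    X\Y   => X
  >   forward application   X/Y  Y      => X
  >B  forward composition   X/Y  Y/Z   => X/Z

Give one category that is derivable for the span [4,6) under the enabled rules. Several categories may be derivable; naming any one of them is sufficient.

NP

[0,7] S   >
  [0,2] S/(N/S)   <
    [0,1] "slowly" : PP
    [1,2] "which" : (S/(N/S))\PP
  [2,7] N/S   <
    [2,4] N   <
      [2,3] "a" : S
      [3,4] "map" : N\S
    [4,7] (N/S)\N   <
      [4,6] NP   <
        [4,5] "that" : S
        [5,6] "in" : NP\S
      [6,7] "near" : ((N/S)\N)\NP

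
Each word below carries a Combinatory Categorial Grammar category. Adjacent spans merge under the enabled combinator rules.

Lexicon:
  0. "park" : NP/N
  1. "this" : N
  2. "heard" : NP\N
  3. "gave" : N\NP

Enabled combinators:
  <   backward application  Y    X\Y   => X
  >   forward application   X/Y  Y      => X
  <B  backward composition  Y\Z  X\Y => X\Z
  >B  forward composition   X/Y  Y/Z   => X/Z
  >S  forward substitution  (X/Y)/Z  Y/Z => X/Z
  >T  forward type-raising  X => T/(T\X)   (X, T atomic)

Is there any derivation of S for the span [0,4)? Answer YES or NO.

NO

NP/N N NP\N N\NP
CKY chart[0,4] = {N/(N\NP), NP, NP/(NP\NP), NP/(N\N), PP/(PP\NP), S/(S\NP)}; S ∉ chart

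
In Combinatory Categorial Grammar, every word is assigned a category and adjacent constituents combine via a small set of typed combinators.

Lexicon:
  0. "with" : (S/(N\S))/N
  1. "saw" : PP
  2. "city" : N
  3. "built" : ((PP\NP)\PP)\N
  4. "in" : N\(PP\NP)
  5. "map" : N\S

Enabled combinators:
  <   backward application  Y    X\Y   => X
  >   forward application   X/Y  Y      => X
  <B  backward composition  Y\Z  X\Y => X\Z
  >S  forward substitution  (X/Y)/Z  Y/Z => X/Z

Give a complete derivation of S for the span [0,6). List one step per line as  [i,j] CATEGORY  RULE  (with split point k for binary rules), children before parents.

[0,1] (S/(N\S))/N  lex  "with"
[1,2] PP  lex  "saw"
[2,3] N  lex  "city"
[3,4] ((PP\NP)\PP)\N  lex  "built"
[2,4] (PP\NP)\PP  <  k=3
[4,5] N\(PP\NP)  lex  "in"
[2,5] N\PP  <B  k=4
[1,5] N  <  k=2
[0,5] S/(N\S)  >  k=1
[5,6] N\S  lex  "map"
[0,6] S  >  k=5

[0,6] S   >
  [0,5] S/(N\S)   >
    [0,1] "with" : (S/(N\S))/N
    [1,5] N   <
      [1,2] "saw" : PP
      [2,5] N\PP   <B
        [2,4] (PP\NP)\PP   <
          [2,3] "city" : N
          [3,4] "built" : ((PP\NP)\PP)\N
        [4,5] "in" : N\(PP\NP)
  [5,6] "map" : N\S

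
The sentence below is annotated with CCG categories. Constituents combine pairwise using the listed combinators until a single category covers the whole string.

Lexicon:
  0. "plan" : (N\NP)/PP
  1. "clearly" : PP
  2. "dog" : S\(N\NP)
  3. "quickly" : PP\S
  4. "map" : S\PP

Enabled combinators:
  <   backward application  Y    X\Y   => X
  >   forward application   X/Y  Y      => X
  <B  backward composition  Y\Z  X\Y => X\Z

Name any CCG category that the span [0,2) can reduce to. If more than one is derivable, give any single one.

[0,5] S   <
  [0,4] PP   <
    [0,3] S   <
      [0,2] N\NP   >
        [0,1] "plan" : (N\NP)/PP
        [1,2] "clearly" : PP
      [2,3] "dog" : S\(N\NP)
    [3,4] "quickly" : PP\S
  [4,5] "map" : S\PP

N\NP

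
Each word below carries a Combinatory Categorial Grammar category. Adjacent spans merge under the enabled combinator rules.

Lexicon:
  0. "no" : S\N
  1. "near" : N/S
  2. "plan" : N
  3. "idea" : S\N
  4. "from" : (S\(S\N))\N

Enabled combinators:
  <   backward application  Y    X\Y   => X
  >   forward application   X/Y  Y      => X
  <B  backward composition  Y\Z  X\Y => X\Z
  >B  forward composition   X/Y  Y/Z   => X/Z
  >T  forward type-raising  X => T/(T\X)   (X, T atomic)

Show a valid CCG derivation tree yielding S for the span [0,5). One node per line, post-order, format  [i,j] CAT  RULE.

[0,5] S   <
  [0,1] "no" : S\N
  [1,5] S\(S\N)   <
    [1,4] N   >
      [1,2] "near" : N/S
      [2,4] S   >
        [2,3] S/(S\N)   >T
          [2,3] "plan" : N
        [3,4] "idea" : S\N
    [4,5] "from" : (S\(S\N))\N

[0,1] S\N  lex  "no"
[1,2] N/S  lex  "near"
[2,3] N  lex  "plan"
[2,3] S/(S\N)  >T
[3,4] S\N  lex  "idea"
[2,4] S  >  k=3
[1,4] N  >  k=2
[4,5] (S\(S\N))\N  lex  "from"
[1,5] S\(S\N)  <  k=4
[0,5] S  <  k=1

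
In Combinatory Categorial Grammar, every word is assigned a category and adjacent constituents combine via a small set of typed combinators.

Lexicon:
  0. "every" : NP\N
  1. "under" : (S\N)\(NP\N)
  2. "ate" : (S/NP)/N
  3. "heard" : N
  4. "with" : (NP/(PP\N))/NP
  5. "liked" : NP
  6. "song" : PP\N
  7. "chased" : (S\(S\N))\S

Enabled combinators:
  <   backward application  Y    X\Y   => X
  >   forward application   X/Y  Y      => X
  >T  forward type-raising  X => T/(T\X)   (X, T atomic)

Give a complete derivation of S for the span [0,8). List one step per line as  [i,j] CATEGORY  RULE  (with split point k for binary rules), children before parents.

[0,8] S   <
  [0,2] S\N   <
    [0,1] "every" : NP\N
    [1,2] "under" : (S\N)\(NP\N)
  [2,8] S\(S\N)   <
    [2,7] S   >
      [2,4] S/NP   >
        [2,3] "ate" : (S/NP)/N
        [3,4] "heard" : N
      [4,7] NP   >
        [4,6] NP/(PP\N)   >
          [4,5] "with" : (NP/(PP\N))/NP
          [5,6] "liked" : NP
        [6,7] "song" : PP\N
    [7,8] "chased" : (S\(S\N))\S

[0,1] NP\N  lex  "every"
[1,2] (S\N)\(NP\N)  lex  "under"
[0,2] S\N  <  k=1
[2,3] (S/NP)/N  lex  "ate"
[3,4] N  lex  "heard"
[2,4] S/NP  >  k=3
[4,5] (NP/(PP\N))/NP  lex  "with"
[5,6] NP  lex  "liked"
[4,6] NP/(PP\N)  >  k=5
[6,7] PP\N  lex  "song"
[4,7] NP  >  k=6
[2,7] S  >  k=4
[7,8] (S\(S\N))\S  lex  "chased"
[2,8] S\(S\N)  <  k=7
[0,8] S  <  k=2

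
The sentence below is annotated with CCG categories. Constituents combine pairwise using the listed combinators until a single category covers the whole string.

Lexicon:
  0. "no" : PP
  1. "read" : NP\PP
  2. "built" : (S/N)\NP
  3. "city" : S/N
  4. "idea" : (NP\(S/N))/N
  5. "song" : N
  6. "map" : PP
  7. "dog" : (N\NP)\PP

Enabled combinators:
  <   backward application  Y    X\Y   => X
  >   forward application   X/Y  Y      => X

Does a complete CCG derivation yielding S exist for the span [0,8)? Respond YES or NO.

[0,8] S   >
  [0,3] S/N   <
    [0,2] NP   <
      [0,1] "no" : PP
      [1,2] "read" : NP\PP
    [2,3] "built" : (S/N)\NP
  [3,8] N   <
    [3,6] NP   <
      [3,4] "city" : S/N
      [4,6] NP\(S/N)   >
        [4,5] "idea" : (NP\(S/N))/N
        [5,6] "song" : N
    [6,8] N\NP   <
      [6,7] "map" : PP
      [7,8] "dog" : (N\NP)\PP

YES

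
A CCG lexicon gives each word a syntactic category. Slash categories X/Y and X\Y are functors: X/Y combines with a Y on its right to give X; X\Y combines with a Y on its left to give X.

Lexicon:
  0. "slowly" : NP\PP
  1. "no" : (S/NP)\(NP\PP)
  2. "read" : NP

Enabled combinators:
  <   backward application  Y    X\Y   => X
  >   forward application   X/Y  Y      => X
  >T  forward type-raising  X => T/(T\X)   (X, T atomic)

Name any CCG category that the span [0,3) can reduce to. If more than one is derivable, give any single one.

[0,3] S   >
  [0,2] S/NP   <
    [0,1] "slowly" : NP\PP
    [1,2] "no" : (S/NP)\(NP\PP)
  [2,3] "read" : NP

S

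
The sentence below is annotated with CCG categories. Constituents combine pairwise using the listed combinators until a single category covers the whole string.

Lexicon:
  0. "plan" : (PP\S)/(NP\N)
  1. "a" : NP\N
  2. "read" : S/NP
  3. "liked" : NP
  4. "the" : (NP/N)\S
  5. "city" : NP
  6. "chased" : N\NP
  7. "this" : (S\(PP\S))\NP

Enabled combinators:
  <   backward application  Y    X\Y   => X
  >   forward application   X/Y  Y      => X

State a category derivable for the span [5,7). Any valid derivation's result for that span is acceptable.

N

[0,8] S   <
  [0,2] PP\S   >
    [0,1] "plan" : (PP\S)/(NP\N)
    [1,2] "a" : NP\N
  [2,8] S\(PP\S)   <
    [2,7] NP   >
      [2,5] NP/N   <
        [2,4] S   >
          [2,3] "read" : S/NP
          [3,4] "liked" : NP
        [4,5] "the" : (NP/N)\S
      [5,7] N   <
        [5,6] "city" : NP
        [6,7] "chased" : N\NP
    [7,8] "this" : (S\(PP\S))\NP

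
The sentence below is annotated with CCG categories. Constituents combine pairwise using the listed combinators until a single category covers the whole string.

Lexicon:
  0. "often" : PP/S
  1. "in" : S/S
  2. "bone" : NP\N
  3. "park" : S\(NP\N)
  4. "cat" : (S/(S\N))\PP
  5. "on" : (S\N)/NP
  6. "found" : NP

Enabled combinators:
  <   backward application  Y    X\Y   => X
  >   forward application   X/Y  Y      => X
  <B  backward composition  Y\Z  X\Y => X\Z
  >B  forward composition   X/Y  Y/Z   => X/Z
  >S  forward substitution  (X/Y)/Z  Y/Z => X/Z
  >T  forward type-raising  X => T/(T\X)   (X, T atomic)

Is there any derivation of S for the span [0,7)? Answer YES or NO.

YES

[0,7] S   >
  [0,5] S/(S\N)   <
    [0,4] PP   >
      [0,2] PP/S   >B
        [0,1] "often" : PP/S
        [1,2] "in" : S/S
      [2,4] S   <
        [2,3] "bone" : NP\N
        [3,4] "park" : S\(NP\N)
    [4,5] "cat" : (S/(S\N))\PP
  [5,7] S\N   >
    [5,6] "on" : (S\N)/NP
    [6,7] "found" : NP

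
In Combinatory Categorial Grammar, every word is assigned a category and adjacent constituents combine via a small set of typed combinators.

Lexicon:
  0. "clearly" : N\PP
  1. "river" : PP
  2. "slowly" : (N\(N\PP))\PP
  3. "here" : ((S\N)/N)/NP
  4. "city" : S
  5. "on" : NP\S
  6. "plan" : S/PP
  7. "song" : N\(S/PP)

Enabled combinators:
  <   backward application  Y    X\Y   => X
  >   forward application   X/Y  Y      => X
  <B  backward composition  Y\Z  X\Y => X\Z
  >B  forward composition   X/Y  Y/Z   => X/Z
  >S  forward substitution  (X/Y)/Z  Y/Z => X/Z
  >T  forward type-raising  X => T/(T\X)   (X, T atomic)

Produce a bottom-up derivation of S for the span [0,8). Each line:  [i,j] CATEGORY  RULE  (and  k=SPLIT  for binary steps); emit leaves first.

[0,8] S   <
  [0,3] N   <
    [0,1] "clearly" : N\PP
    [1,3] N\(N\PP)   <
      [1,2] "river" : PP
      [2,3] "slowly" : (N\(N\PP))\PP
  [3,8] S\N   >
    [3,6] (S\N)/N   >
      [3,4] "here" : ((S\N)/N)/NP
      [4,6] NP   <
        [4,5] "city" : S
        [5,6] "on" : NP\S
    [6,8] N   <
      [6,7] "plan" : S/PP
      [7,8] "song" : N\(S/PP)

[0,1] N\PP  lex  "clearly"
[1,2] PP  lex  "river"
[2,3] (N\(N\PP))\PP  lex  "slowly"
[1,3] N\(N\PP)  <  k=2
[0,3] N  <  k=1
[3,4] ((S\N)/N)/NP  lex  "here"
[4,5] S  lex  "city"
[5,6] NP\S  lex  "on"
[4,6] NP  <  k=5
[3,6] (S\N)/N  >  k=4
[6,7] S/PP  lex  "plan"
[7,8] N\(S/PP)  lex  "song"
[6,8] N  <  k=7
[3,8] S\N  >  k=6
[0,8] S  <  k=3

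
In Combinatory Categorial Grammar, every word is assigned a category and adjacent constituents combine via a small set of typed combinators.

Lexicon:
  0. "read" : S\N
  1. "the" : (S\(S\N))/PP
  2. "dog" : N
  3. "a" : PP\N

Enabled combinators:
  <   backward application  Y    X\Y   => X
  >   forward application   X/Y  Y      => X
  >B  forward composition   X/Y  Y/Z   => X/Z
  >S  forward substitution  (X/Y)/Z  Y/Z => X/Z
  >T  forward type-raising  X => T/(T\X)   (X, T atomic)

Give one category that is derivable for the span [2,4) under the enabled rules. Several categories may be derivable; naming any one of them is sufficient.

PP

[0,4] S   <
  [0,1] "read" : S\N
  [1,4] S\(S\N)   >
    [1,2] "the" : (S\(S\N))/PP
    [2,4] PP   <
      [2,3] "dog" : N
      [3,4] "a" : PP\N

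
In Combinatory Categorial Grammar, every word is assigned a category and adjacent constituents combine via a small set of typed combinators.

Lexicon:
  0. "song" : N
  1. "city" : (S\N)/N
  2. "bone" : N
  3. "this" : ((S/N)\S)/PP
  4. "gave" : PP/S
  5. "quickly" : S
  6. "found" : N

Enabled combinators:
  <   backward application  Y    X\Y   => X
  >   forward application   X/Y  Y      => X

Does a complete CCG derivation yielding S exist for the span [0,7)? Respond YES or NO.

YES

[0,7] S   >
  [0,6] S/N   <
    [0,3] S   <
      [0,1] "song" : N
      [1,3] S\N   >
        [1,2] "city" : (S\N)/N
        [2,3] "bone" : N
    [3,6] (S/N)\S   >
      [3,4] "this" : ((S/N)\S)/PP
      [4,6] PP   >
        [4,5] "gave" : PP/S
        [5,6] "quickly" : S
  [6,7] "found" : N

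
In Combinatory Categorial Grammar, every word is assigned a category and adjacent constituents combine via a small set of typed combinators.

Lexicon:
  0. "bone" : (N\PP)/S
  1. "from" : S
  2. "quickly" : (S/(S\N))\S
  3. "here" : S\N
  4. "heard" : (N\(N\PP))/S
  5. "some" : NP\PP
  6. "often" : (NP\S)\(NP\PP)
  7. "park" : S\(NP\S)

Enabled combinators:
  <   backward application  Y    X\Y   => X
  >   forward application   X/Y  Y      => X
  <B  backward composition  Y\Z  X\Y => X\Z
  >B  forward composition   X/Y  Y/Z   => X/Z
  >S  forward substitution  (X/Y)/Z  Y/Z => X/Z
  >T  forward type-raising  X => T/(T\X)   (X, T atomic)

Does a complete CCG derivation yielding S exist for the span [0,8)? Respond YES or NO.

NO

(N\PP)/S S (S/(S\N))\S S\N (N\(N\PP))/S NP\PP (NP\S)\(NP\PP) S\(NP\S)
CKY chart[0,8] = {N, N/(N\N), NP/(NP\N), PP/(PP\N), S/(S\N)}; S ∉ chart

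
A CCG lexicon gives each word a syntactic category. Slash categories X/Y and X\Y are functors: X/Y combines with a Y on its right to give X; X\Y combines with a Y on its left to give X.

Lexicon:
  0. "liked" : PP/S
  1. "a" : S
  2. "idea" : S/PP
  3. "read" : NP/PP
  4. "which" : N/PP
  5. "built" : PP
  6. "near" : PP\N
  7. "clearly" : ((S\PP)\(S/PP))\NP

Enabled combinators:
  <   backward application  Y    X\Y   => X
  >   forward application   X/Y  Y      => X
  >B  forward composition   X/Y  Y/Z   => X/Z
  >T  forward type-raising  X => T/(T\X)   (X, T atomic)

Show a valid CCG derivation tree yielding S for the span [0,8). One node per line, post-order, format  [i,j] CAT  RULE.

[0,8] S   <
  [0,2] PP   >
    [0,1] "liked" : PP/S
    [1,2] "a" : S
  [2,8] S\PP   <
    [2,3] "idea" : S/PP
    [3,8] (S\PP)\(S/PP)   <
      [3,7] NP   >
        [3,4] "read" : NP/PP
        [4,7] PP   <
          [4,6] N   >
            [4,5] "which" : N/PP
            [5,6] "built" : PP
          [6,7] "near" : PP\N
      [7,8] "clearly" : ((S\PP)\(S/PP))\NP

[0,1] PP/S  lex  "liked"
[1,2] S  lex  "a"
[0,2] PP  >  k=1
[2,3] S/PP  lex  "idea"
[3,4] NP/PP  lex  "read"
[4,5] N/PP  lex  "which"
[5,6] PP  lex  "built"
[4,6] N  >  k=5
[6,7] PP\N  lex  "near"
[4,7] PP  <  k=6
[3,7] NP  >  k=4
[7,8] ((S\PP)\(S/PP))\NP  lex  "clearly"
[3,8] (S\PP)\(S/PP)  <  k=7
[2,8] S\PP  <  k=3
[0,8] S  <  k=2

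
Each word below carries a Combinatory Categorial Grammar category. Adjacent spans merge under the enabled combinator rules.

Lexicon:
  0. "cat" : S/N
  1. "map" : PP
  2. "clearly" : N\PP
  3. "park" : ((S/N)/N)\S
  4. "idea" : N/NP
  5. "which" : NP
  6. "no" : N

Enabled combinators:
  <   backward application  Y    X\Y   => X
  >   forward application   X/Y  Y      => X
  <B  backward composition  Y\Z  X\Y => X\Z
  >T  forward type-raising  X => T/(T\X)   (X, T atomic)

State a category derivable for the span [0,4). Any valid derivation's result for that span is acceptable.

[0,7] S   >
  [0,6] S/N   >
    [0,4] (S/N)/N   <
      [0,3] S   >
        [0,1] "cat" : S/N
        [1,3] N   >
          [1,2] N/(N\PP)   >T
            [1,2] "map" : PP
          [2,3] "clearly" : N\PP
      [3,4] "park" : ((S/N)/N)\S
    [4,6] N   >
      [4,5] "idea" : N/NP
      [5,6] "which" : NP
  [6,7] "no" : N

(S/N)/N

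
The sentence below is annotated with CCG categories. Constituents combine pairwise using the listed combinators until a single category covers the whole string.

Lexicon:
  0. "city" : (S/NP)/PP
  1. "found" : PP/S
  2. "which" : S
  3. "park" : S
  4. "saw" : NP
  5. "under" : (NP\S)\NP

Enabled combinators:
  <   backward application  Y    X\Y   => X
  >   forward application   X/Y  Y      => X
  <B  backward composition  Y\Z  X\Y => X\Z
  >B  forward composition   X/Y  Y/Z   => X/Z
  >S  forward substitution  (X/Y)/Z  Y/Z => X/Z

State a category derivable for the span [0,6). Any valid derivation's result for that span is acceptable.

S

[0,6] S   >
  [0,3] S/NP   >
    [0,1] "city" : (S/NP)/PP
    [1,3] PP   >
      [1,2] "found" : PP/S
      [2,3] "which" : S
  [3,6] NP   <
    [3,4] "park" : S
    [4,6] NP\S   <
      [4,5] "saw" : NP
      [5,6] "under" : (NP\S)\NP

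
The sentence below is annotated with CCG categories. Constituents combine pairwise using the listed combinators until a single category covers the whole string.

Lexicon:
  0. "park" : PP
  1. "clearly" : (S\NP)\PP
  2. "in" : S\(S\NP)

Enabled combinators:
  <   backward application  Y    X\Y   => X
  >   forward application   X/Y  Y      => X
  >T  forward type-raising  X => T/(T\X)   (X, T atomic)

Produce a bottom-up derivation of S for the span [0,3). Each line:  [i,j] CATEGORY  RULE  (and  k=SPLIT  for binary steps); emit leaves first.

[0,3] S   <
  [0,2] S\NP   <
    [0,1] "park" : PP
    [1,2] "clearly" : (S\NP)\PP
  [2,3] "in" : S\(S\NP)

[0,1] PP  lex  "park"
[1,2] (S\NP)\PP  lex  "clearly"
[0,2] S\NP  <  k=1
[2,3] S\(S\NP)  lex  "in"
[0,3] S  <  k=2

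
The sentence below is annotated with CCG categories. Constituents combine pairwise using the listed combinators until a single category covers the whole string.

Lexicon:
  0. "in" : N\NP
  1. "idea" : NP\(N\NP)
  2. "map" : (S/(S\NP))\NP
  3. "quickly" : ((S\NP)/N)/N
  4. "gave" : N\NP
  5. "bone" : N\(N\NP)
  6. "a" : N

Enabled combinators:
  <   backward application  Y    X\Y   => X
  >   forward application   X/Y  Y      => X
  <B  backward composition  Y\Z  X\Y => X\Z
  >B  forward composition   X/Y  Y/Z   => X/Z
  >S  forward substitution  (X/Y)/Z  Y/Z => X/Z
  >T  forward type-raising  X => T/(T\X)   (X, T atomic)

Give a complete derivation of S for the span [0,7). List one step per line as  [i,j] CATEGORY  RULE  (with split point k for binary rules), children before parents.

[0,1] N\NP  lex  "in"
[1,2] NP\(N\NP)  lex  "idea"
[0,2] NP  <  k=1
[2,3] (S/(S\NP))\NP  lex  "map"
[0,3] S/(S\NP)  <  k=2
[3,4] ((S\NP)/N)/N  lex  "quickly"
[4,5] N\NP  lex  "gave"
[5,6] N\(N\NP)  lex  "bone"
[4,6] N  <  k=5
[3,6] (S\NP)/N  >  k=4
[6,7] N  lex  "a"
[3,7] S\NP  >  k=6
[0,7] S  >  k=3

[0,7] S   >
  [0,3] S/(S\NP)   <
    [0,2] NP   <
      [0,1] "in" : N\NP
      [1,2] "idea" : NP\(N\NP)
    [2,3] "map" : (S/(S\NP))\NP
  [3,7] S\NP   >
    [3,6] (S\NP)/N   >
      [3,4] "quickly" : ((S\NP)/N)/N
      [4,6] N   <
        [4,5] "gave" : N\NP
        [5,6] "bone" : N\(N\NP)
    [6,7] "a" : N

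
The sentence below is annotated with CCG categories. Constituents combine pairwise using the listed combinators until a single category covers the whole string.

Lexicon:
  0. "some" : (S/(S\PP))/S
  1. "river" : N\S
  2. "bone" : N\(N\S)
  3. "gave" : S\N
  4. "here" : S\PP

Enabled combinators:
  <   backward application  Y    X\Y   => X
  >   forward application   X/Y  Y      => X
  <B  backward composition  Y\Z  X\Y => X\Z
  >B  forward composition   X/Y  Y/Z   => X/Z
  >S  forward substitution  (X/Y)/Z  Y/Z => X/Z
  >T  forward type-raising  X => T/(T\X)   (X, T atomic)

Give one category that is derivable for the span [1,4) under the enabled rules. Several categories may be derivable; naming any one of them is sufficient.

[0,5] S   >
  [0,4] S/(S\PP)   >
    [0,1] "some" : (S/(S\PP))/S
    [1,4] S   <
      [1,3] N   <
        [1,2] "river" : N\S
        [2,3] "bone" : N\(N\S)
      [3,4] "gave" : S\N
  [4,5] "here" : S\PP

S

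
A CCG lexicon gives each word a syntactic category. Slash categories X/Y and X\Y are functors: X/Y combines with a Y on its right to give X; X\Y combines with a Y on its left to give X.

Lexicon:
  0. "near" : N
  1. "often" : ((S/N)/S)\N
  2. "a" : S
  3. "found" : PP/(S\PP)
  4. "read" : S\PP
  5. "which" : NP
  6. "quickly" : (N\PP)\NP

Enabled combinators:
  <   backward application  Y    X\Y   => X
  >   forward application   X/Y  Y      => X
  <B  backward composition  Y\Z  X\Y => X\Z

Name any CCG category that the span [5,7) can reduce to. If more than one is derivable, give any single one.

[0,7] S   >
  [0,3] S/N   >
    [0,2] (S/N)/S   <
      [0,1] "near" : N
      [1,2] "often" : ((S/N)/S)\N
    [2,3] "a" : S
  [3,7] N   <
    [3,5] PP   >
      [3,4] "found" : PP/(S\PP)
      [4,5] "read" : S\PP
    [5,7] N\PP   <
      [5,6] "which" : NP
      [6,7] "quickly" : (N\PP)\NP

N\PP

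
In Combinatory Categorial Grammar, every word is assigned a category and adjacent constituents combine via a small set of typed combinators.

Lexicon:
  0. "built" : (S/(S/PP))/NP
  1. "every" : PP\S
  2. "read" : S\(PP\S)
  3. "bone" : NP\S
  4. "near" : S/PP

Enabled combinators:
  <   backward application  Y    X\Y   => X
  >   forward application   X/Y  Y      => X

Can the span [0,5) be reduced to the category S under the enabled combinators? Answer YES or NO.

YES

[0,5] S   >
  [0,4] S/(S/PP)   >
    [0,1] "built" : (S/(S/PP))/NP
    [1,4] NP   <
      [1,3] S   <
        [1,2] "every" : PP\S
        [2,3] "read" : S\(PP\S)
      [3,4] "bone" : NP\S
  [4,5] "near" : S/PP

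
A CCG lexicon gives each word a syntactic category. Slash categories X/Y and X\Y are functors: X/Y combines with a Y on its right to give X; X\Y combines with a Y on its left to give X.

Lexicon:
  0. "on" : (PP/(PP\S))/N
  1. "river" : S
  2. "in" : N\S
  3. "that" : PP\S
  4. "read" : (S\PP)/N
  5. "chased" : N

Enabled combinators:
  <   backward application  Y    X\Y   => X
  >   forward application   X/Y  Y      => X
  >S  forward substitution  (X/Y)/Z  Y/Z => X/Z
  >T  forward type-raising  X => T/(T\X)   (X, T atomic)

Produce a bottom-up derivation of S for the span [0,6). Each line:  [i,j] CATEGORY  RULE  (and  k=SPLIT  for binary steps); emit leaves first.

[0,1] (PP/(PP\S))/N  lex  "on"
[1,2] S  lex  "river"
[2,3] N\S  lex  "in"
[1,3] N  <  k=2
[0,3] PP/(PP\S)  >  k=1
[3,4] PP\S  lex  "that"
[0,4] PP  >  k=3
[4,5] (S\PP)/N  lex  "read"
[5,6] N  lex  "chased"
[4,6] S\PP  >  k=5
[0,6] S  <  k=4

[0,6] S   <
  [0,4] PP   >
    [0,3] PP/(PP\S)   >
      [0,1] "on" : (PP/(PP\S))/N
      [1,3] N   <
        [1,2] "river" : S
        [2,3] "in" : N\S
    [3,4] "that" : PP\S
  [4,6] S\PP   >
    [4,5] "read" : (S\PP)/N
    [5,6] "chased" : N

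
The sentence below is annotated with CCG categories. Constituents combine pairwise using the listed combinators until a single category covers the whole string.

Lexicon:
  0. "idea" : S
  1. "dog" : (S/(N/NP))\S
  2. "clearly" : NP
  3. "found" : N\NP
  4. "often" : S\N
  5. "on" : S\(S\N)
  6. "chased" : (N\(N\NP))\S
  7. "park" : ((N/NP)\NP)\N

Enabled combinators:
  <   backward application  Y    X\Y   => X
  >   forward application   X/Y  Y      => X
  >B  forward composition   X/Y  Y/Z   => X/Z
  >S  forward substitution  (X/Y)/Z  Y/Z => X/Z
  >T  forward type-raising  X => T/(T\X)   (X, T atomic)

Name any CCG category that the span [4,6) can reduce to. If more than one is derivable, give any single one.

[0,8] S   >
  [0,2] S/(N/NP)   <
    [0,1] "idea" : S
    [1,2] "dog" : (S/(N/NP))\S
  [2,8] N/NP   <
    [2,3] "clearly" : NP
    [3,8] (N/NP)\NP   <
      [3,7] N   <
        [3,4] "found" : N\NP
        [4,7] N\(N\NP)   <
          [4,6] S   <
            [4,5] "often" : S\N
            [5,6] "on" : S\(S\N)
          [6,7] "chased" : (N\(N\NP))\S
      [7,8] "park" : ((N/NP)\NP)\N

S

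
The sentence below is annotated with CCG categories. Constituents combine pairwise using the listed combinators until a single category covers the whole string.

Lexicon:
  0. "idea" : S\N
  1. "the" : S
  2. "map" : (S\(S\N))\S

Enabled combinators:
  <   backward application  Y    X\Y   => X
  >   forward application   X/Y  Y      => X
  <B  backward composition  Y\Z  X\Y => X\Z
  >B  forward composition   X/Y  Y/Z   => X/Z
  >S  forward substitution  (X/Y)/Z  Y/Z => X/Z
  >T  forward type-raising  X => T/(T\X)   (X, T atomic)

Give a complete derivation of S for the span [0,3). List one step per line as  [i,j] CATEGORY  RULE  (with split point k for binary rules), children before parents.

[0,1] S\N  lex  "idea"
[1,2] S  lex  "the"
[2,3] (S\(S\N))\S  lex  "map"
[1,3] S\(S\N)  <  k=2
[0,3] S  <  k=1

[0,3] S   <
  [0,1] "idea" : S\N
  [1,3] S\(S\N)   <
    [1,2] "the" : S
    [2,3] "map" : (S\(S\N))\S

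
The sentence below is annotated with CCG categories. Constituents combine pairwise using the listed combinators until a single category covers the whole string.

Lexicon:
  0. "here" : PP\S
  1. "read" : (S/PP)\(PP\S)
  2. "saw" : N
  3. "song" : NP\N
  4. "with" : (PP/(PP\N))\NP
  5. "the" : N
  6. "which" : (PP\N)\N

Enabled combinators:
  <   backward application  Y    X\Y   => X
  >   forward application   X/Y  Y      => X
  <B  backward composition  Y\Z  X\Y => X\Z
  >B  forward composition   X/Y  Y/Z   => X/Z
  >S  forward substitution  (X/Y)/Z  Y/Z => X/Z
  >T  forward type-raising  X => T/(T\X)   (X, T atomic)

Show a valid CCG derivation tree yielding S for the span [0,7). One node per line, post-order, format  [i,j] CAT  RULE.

[0,7] S   >
  [0,2] S/PP   <
    [0,1] "here" : PP\S
    [1,2] "read" : (S/PP)\(PP\S)
  [2,7] PP   >
    [2,5] PP/(PP\N)   <
      [2,4] NP   >
        [2,3] NP/(NP\N)   >T
          [2,3] "saw" : N
        [3,4] "song" : NP\N
      [4,5] "with" : (PP/(PP\N))\NP
    [5,7] PP\N   <
      [5,6] "the" : N
      [6,7] "which" : (PP\N)\N

[0,1] PP\S  lex  "here"
[1,2] (S/PP)\(PP\S)  lex  "read"
[0,2] S/PP  <  k=1
[2,3] N  lex  "saw"
[2,3] NP/(NP\N)  >T
[3,4] NP\N  lex  "song"
[2,4] NP  >  k=3
[4,5] (PP/(PP\N))\NP  lex  "with"
[2,5] PP/(PP\N)  <  k=4
[5,6] N  lex  "the"
[6,7] (PP\N)\N  lex  "which"
[5,7] PP\N  <  k=6
[2,7] PP  >  k=5
[0,7] S  >  k=2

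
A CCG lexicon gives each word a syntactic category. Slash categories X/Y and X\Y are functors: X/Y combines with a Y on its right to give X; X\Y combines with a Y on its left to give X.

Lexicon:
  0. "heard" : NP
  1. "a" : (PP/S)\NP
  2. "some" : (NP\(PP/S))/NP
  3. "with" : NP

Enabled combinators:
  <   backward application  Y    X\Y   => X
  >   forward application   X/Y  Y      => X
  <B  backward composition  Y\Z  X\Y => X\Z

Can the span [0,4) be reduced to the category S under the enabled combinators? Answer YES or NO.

NO

NP (PP/S)\NP (NP\(PP/S))/NP NP
CKY chart[0,4] = {NP}; S ∉ chart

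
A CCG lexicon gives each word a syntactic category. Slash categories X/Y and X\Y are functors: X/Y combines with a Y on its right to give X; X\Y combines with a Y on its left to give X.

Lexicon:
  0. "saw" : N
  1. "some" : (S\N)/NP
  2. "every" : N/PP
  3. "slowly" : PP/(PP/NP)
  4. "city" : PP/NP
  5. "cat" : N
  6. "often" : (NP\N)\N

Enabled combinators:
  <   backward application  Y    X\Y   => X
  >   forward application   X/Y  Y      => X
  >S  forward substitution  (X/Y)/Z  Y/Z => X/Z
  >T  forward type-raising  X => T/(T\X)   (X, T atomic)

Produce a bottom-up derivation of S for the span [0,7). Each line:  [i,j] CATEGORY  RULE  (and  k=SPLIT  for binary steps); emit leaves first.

[0,1] N  lex  "saw"
[1,2] (S\N)/NP  lex  "some"
[2,3] N/PP  lex  "every"
[3,4] PP/(PP/NP)  lex  "slowly"
[4,5] PP/NP  lex  "city"
[3,5] PP  >  k=4
[2,5] N  >  k=3
[5,6] N  lex  "cat"
[6,7] (NP\N)\N  lex  "often"
[5,7] NP\N  <  k=6
[2,7] NP  <  k=5
[1,7] S\N  >  k=2
[0,7] S  <  k=1

[0,7] S   <
  [0,1] "saw" : N
  [1,7] S\N   >
    [1,2] "some" : (S\N)/NP
    [2,7] NP   <
      [2,5] N   >
        [2,3] "every" : N/PP
        [3,5] PP   >
          [3,4] "slowly" : PP/(PP/NP)
          [4,5] "city" : PP/NP
      [5,7] NP\N   <
        [5,6] "cat" : N
        [6,7] "often" : (NP\N)\N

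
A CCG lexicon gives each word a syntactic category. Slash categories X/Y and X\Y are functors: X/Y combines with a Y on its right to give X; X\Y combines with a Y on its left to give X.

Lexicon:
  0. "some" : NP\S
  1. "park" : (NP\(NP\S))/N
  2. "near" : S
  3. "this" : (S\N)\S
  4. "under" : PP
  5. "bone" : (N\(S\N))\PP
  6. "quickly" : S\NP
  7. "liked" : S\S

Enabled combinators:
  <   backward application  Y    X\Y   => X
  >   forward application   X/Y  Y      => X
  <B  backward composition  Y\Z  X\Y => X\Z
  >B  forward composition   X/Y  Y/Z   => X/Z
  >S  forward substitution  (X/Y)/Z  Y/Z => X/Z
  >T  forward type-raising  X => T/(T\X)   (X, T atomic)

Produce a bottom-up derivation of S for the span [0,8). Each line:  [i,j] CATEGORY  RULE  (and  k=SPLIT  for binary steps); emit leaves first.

[0,8] S   <
  [0,6] NP   <
    [0,1] "some" : NP\S
    [1,6] NP\(NP\S)   >
      [1,2] "park" : (NP\(NP\S))/N
      [2,6] N   >
        [2,3] N/(N\S)   >T
          [2,3] "near" : S
        [3,6] N\S   <B
          [3,4] "this" : (S\N)\S
          [4,6] N\(S\N)   <
            [4,5] "under" : PP
            [5,6] "bone" : (N\(S\N))\PP
  [6,8] S\NP   <B
    [6,7] "quickly" : S\NP
    [7,8] "liked" : S\S

[0,1] NP\S  lex  "some"
[1,2] (NP\(NP\S))/N  lex  "park"
[2,3] S  lex  "near"
[2,3] N/(N\S)  >T
[3,4] (S\N)\S  lex  "this"
[4,5] PP  lex  "under"
[5,6] (N\(S\N))\PP  lex  "bone"
[4,6] N\(S\N)  <  k=5
[3,6] N\S  <B  k=4
[2,6] N  >  k=3
[1,6] NP\(NP\S)  >  k=2
[0,6] NP  <  k=1
[6,7] S\NP  lex  "quickly"
[7,8] S\S  lex  "liked"
[6,8] S\NP  <B  k=7
[0,8] S  <  k=6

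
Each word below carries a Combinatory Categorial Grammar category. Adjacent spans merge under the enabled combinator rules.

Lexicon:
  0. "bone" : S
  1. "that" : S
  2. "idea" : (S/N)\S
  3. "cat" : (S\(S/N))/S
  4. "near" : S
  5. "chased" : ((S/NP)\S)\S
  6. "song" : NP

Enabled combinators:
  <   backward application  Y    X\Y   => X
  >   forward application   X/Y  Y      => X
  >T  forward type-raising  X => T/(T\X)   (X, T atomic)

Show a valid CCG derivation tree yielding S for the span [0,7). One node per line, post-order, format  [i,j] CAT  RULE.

[0,1] S  lex  "bone"
[1,2] S  lex  "that"
[2,3] (S/N)\S  lex  "idea"
[1,3] S/N  <  k=2
[3,4] (S\(S/N))/S  lex  "cat"
[4,5] S  lex  "near"
[3,5] S\(S/N)  >  k=4
[1,5] S  <  k=3
[5,6] ((S/NP)\S)\S  lex  "chased"
[1,6] (S/NP)\S  <  k=5
[0,6] S/NP  <  k=1
[6,7] NP  lex  "song"
[0,7] S  >  k=6

[0,7] S   >
  [0,6] S/NP   <
    [0,1] "bone" : S
    [1,6] (S/NP)\S   <
      [1,5] S   <
        [1,3] S/N   <
          [1,2] "that" : S
          [2,3] "idea" : (S/N)\S
        [3,5] S\(S/N)   >
          [3,4] "cat" : (S\(S/N))/S
          [4,5] "near" : S
      [5,6] "chased" : ((S/NP)\S)\S
  [6,7] "song" : NP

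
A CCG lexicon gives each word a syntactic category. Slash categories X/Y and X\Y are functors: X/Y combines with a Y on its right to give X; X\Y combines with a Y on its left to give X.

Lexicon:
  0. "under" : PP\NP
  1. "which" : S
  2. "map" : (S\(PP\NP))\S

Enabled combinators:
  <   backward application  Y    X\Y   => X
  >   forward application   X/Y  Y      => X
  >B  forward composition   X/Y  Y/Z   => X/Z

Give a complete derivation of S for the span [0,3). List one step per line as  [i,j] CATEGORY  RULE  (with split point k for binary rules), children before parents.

[0,1] PP\NP  lex  "under"
[1,2] S  lex  "which"
[2,3] (S\(PP\NP))\S  lex  "map"
[1,3] S\(PP\NP)  <  k=2
[0,3] S  <  k=1

[0,3] S   <
  [0,1] "under" : PP\NP
  [1,3] S\(PP\NP)   <
    [1,2] "which" : S
    [2,3] "map" : (S\(PP\NP))\S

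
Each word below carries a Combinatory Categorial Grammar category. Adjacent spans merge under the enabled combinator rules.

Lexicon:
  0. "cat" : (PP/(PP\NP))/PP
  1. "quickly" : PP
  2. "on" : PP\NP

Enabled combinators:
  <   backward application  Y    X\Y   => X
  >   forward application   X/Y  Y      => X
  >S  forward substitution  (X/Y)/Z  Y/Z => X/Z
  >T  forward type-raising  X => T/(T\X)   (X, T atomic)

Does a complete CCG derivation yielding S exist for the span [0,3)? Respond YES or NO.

NO

(PP/(PP\NP))/PP PP PP\NP
CKY chart[0,3] = {N/(N\PP), NP/(NP\PP), PP, PP/(PP\PP), S/(S\PP)}; S ∉ chart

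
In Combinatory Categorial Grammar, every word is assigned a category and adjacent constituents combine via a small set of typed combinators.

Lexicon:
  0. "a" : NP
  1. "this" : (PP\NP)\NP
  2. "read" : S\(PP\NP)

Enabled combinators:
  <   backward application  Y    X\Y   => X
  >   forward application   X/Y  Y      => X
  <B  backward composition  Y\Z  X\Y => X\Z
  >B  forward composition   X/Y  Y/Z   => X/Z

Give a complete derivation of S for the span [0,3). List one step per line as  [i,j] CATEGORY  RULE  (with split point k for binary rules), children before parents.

[0,3] S   <
  [0,1] "a" : NP
  [1,3] S\NP   <B
    [1,2] "this" : (PP\NP)\NP
    [2,3] "read" : S\(PP\NP)

[0,1] NP  lex  "a"
[1,2] (PP\NP)\NP  lex  "this"
[2,3] S\(PP\NP)  lex  "read"
[1,3] S\NP  <B  k=2
[0,3] S  <  k=1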